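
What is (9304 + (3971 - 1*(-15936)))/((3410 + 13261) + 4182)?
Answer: 1391/993 ≈ 1.4008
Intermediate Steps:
(9304 + (3971 - 1*(-15936)))/((3410 + 13261) + 4182) = (9304 + (3971 + 15936))/(16671 + 4182) = (9304 + 19907)/20853 = 29211*(1/20853) = 1391/993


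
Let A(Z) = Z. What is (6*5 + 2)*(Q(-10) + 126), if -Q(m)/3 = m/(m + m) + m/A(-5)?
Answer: 3792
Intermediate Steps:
Q(m) = -3/2 + 3*m/5 (Q(m) = -3*(m/(m + m) + m/(-5)) = -3*(m/((2*m)) + m*(-1/5)) = -3*(m*(1/(2*m)) - m/5) = -3*(1/2 - m/5) = -3/2 + 3*m/5)
(6*5 + 2)*(Q(-10) + 126) = (6*5 + 2)*((-3/2 + (3/5)*(-10)) + 126) = (30 + 2)*((-3/2 - 6) + 126) = 32*(-15/2 + 126) = 32*(237/2) = 3792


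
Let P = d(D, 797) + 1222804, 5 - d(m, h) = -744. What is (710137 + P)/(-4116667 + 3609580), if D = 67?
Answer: -1933690/507087 ≈ -3.8133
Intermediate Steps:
d(m, h) = 749 (d(m, h) = 5 - 1*(-744) = 5 + 744 = 749)
P = 1223553 (P = 749 + 1222804 = 1223553)
(710137 + P)/(-4116667 + 3609580) = (710137 + 1223553)/(-4116667 + 3609580) = 1933690/(-507087) = 1933690*(-1/507087) = -1933690/507087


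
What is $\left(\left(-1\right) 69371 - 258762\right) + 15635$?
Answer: $-312498$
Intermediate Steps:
$\left(\left(-1\right) 69371 - 258762\right) + 15635 = \left(-69371 - 258762\right) + 15635 = -328133 + 15635 = -312498$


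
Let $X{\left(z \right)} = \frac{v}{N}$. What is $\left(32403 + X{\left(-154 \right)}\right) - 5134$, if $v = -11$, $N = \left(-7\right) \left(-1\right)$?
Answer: $\frac{190872}{7} \approx 27267.0$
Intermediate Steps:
$N = 7$
$X{\left(z \right)} = - \frac{11}{7}$
$\left(32403 + X{\left(-154 \right)}\right) - 5134 = \left(32403 - \frac{11}{7}\right) - 5134 = \frac{226810}{7} - 5134 = \frac{190872}{7}$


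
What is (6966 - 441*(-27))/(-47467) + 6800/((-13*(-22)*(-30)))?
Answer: -24235297/20363343 ≈ -1.1901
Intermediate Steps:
(6966 - 441*(-27))/(-47467) + 6800/((-13*(-22)*(-30))) = (6966 - 1*(-11907))*(-1/47467) + 6800/((286*(-30))) = (6966 + 11907)*(-1/47467) + 6800/(-8580) = 18873*(-1/47467) + 6800*(-1/8580) = -18873/47467 - 340/429 = -24235297/20363343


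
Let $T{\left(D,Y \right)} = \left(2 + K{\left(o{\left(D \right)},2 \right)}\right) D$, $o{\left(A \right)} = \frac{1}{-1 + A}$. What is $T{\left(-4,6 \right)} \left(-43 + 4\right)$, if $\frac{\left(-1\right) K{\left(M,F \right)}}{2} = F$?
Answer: $-312$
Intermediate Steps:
$K{\left(M,F \right)} = - 2 F$
$T{\left(D,Y \right)} = - 2 D$ ($T{\left(D,Y \right)} = \left(2 - 4\right) D = - 2 D$)
$T{\left(-4,6 \right)} \left(-43 + 4\right) = \left(-2\right) \left(-4\right) \left(-43 + 4\right) = 8 \left(-39\right) = -312$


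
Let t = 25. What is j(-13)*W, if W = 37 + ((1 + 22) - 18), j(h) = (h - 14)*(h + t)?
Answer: -13608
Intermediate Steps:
j(h) = (-14 + h)*(25 + h) (j(h) = (h - 14)*(h + 25) = (-14 + h)*(25 + h))
W = 42 (W = 37 + (23 - 18) = 37 + 5 = 42)
j(-13)*W = (-350 + (-13)² + 11*(-13))*42 = (-350 + 169 - 143)*42 = -324*42 = -13608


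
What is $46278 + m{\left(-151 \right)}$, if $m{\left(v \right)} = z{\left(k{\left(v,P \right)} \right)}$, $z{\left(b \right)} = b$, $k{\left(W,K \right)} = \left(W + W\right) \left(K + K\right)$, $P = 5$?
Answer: $43258$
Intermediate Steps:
$k{\left(W,K \right)} = 4 K W$ ($k{\left(W,K \right)} = 2 W 2 K = 4 K W$)
$m{\left(v \right)} = 20 v$ ($m{\left(v \right)} = 4 \cdot 5 v = 20 v$)
$46278 + m{\left(-151 \right)} = 46278 + 20 \left(-151\right) = 46278 - 3020 = 43258$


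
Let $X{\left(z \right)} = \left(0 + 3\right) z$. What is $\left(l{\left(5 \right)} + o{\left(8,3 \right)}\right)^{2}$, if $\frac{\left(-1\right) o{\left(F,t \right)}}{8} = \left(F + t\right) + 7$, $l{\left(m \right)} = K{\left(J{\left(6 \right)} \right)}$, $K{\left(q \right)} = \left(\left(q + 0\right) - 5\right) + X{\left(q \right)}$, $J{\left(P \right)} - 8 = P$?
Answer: $8649$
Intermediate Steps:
$J{\left(P \right)} = 8 + P$
$X{\left(z \right)} = 3 z$
$K{\left(q \right)} = -5 + 4 q$ ($K{\left(q \right)} = \left(\left(q + 0\right) - 5\right) + 3 q = \left(q - 5\right) + 3 q = \left(-5 + q\right) + 3 q = -5 + 4 q$)
$l{\left(m \right)} = 51$ ($l{\left(m \right)} = -5 + 4 \left(8 + 6\right) = -5 + 4 \cdot 14 = -5 + 56 = 51$)
$o{\left(F,t \right)} = -56 - 8 F - 8 t$ ($o{\left(F,t \right)} = - 8 \left(\left(F + t\right) + 7\right) = - 8 \left(7 + F + t\right) = -56 - 8 F - 8 t$)
$\left(l{\left(5 \right)} + o{\left(8,3 \right)}\right)^{2} = \left(51 - 144\right)^{2} = \left(-93\right)^{2} = 8649$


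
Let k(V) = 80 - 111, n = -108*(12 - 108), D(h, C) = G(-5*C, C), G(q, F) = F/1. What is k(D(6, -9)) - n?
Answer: -10399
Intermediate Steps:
G(q, F) = F (G(q, F) = F*1 = F)
D(h, C) = C
n = 10368 (n = -108*(-96) = 10368)
k(V) = -31
k(D(6, -9)) - n = -31 - 1*10368 = -31 - 10368 = -10399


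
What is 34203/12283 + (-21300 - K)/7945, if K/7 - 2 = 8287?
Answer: -702581574/97588435 ≈ -7.1994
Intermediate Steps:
K = 58023 (K = 14 + 7*8287 = 14 + 58009 = 58023)
34203/12283 + (-21300 - K)/7945 = 34203/12283 + (-21300 - 1*58023)/7945 = 34203*(1/12283) + (-21300 - 58023)*(1/7945) = 34203/12283 - 79323*1/7945 = 34203/12283 - 79323/7945 = -702581574/97588435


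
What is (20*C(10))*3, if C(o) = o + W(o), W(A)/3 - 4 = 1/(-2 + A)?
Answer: 2685/2 ≈ 1342.5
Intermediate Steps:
W(A) = 12 + 3/(-2 + A)
C(o) = o + 3*(-7 + 4*o)/(-2 + o)
(20*C(10))*3 = (20*((-21 + 10**2 + 10*10)/(-2 + 10)))*3 = (20*((-21 + 100 + 100)/8))*3 = (20*((1/8)*179))*3 = (20*(179/8))*3 = (895/2)*3 = 2685/2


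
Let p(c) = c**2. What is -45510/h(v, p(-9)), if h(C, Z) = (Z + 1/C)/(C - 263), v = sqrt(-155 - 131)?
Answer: 45510*(-286*I + 263*sqrt(286))/(-I + 81*sqrt(286)) ≈ 1.4777e+5 - 9393.9*I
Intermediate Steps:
v = I*sqrt(286) (v = sqrt(-286) = I*sqrt(286) ≈ 16.912*I)
h(C, Z) = (Z + 1/C)/(-263 + C)
-45510/h(v, p(-9)) = -45510*I*sqrt(286)*(-263 + I*sqrt(286))/(1 + (I*sqrt(286))*(-9)**2) = -45510*I*sqrt(286)*(-263 + I*sqrt(286))/(1 + (I*sqrt(286))*81) = -45510*I*sqrt(286)*(-263 + I*sqrt(286))/(1 + 81*I*sqrt(286))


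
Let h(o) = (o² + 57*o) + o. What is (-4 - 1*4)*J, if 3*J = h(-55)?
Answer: 440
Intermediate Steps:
h(o) = o² + 58*o
J = -55 (J = (-55*(58 - 55))/3 = (-55*3)/3 = (⅓)*(-165) = -55)
(-4 - 1*4)*J = (-4 - 1*4)*(-55) = (-4 - 4)*(-55) = -8*(-55) = 440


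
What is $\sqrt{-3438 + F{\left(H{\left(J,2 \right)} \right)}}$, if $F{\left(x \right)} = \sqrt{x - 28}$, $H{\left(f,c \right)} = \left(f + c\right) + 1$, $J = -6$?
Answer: $\sqrt{-3438 + i \sqrt{31}} \approx 0.0475 + 58.634 i$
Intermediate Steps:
$H{\left(f,c \right)} = 1 + c + f$ ($H{\left(f,c \right)} = \left(c + f\right) + 1 = 1 + c + f$)
$F{\left(x \right)} = \sqrt{-28 + x}$
$\sqrt{-3438 + F{\left(H{\left(J,2 \right)} \right)}} = \sqrt{-3438 + \sqrt{-28 + \left(1 + 2 - 6\right)}} = \sqrt{-3438 + \sqrt{-28 - 3}} = \sqrt{-3438 + \sqrt{-31}} = \sqrt{-3438 + i \sqrt{31}}$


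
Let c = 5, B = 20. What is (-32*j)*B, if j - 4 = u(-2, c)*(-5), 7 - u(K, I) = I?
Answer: 3840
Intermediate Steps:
u(K, I) = 7 - I
j = -6 (j = 4 + (7 - 1*5)*(-5) = 4 + (7 - 5)*(-5) = 4 + 2*(-5) = 4 - 10 = -6)
(-32*j)*B = -32*(-6)*20 = 192*20 = 3840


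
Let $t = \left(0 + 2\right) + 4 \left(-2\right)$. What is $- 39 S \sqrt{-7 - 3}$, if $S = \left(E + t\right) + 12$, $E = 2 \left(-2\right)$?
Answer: $- 78 i \sqrt{10} \approx - 246.66 i$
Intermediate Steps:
$t = -6$ ($t = 2 - 8 = -6$)
$E = -4$
$S = 2$ ($S = \left(-4 - 6\right) + 12 = -10 + 12 = 2$)
$- 39 S \sqrt{-7 - 3} = \left(-39\right) 2 \sqrt{-7 - 3} = - 78 \sqrt{-10} = - 78 i \sqrt{10}$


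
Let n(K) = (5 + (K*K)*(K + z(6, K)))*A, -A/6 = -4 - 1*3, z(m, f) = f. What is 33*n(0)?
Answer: 6930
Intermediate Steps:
A = 42 (A = -6*(-4 - 1*3) = -6*(-4 - 3) = -6*(-7) = 42)
n(K) = 210 + 84*K³ (n(K) = (5 + (K*K)*(K + K))*42 = (5 + K²*(2*K))*42 = (5 + 2*K³)*42 = 210 + 84*K³)
33*n(0) = 33*(210 + 84*0³) = 33*(210 + 84*0) = 33*(210 + 0) = 33*210 = 6930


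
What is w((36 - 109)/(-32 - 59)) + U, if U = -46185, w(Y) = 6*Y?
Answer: -4202397/91 ≈ -46180.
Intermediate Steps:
w((36 - 109)/(-32 - 59)) + U = 6*((36 - 109)/(-32 - 59)) - 46185 = 6*(-73/(-91)) - 46185 = 6*(-73*(-1/91)) - 46185 = 6*(73/91) - 46185 = 438/91 - 46185 = -4202397/91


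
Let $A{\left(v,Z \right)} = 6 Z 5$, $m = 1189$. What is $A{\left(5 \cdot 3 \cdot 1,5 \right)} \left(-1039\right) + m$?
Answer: $-154661$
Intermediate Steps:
$A{\left(v,Z \right)} = 30 Z$
$A{\left(5 \cdot 3 \cdot 1,5 \right)} \left(-1039\right) + m = 30 \cdot 5 \left(-1039\right) + 1189 = 150 \left(-1039\right) + 1189 = -155850 + 1189 = -154661$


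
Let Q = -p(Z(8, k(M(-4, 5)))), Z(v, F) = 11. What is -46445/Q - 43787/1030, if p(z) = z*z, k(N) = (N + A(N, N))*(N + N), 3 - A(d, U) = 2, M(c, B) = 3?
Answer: 42540123/124630 ≈ 341.33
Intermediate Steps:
A(d, U) = 1 (A(d, U) = 3 - 1*2 = 3 - 2 = 1)
k(N) = 2*N*(1 + N) (k(N) = (N + 1)*(N + N) = (1 + N)*(2*N) = 2*N*(1 + N))
p(z) = z**2
Q = -121 (Q = -1*11**2 = -1*121 = -121)
-46445/Q - 43787/1030 = -46445/(-121) - 43787/1030 = -46445*(-1/121) - 43787*1/1030 = 46445/121 - 43787/1030 = 42540123/124630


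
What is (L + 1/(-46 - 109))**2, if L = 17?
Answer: 6937956/24025 ≈ 288.78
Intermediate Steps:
(L + 1/(-46 - 109))**2 = (17 + 1/(-46 - 109))**2 = (17 + 1/(-155))**2 = (17 - 1/155)**2 = (2634/155)**2 = 6937956/24025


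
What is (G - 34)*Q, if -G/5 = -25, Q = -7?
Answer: -637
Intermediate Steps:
G = 125 (G = -5*(-25) = 125)
(G - 34)*Q = (125 - 34)*(-7) = 91*(-7) = -637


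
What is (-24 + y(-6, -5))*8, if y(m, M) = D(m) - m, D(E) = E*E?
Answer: 144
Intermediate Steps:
D(E) = E²
y(m, M) = m² - m
(-24 + y(-6, -5))*8 = (-24 - 6*(-1 - 6))*8 = (-24 - 6*(-7))*8 = (-24 + 42)*8 = 18*8 = 144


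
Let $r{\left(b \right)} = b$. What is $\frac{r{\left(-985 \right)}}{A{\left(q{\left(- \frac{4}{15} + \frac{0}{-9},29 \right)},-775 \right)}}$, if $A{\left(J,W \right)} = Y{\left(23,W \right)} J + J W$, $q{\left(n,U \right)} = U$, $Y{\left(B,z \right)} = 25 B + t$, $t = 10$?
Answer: $\frac{197}{1102} \approx 0.17877$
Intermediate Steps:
$Y{\left(B,z \right)} = 10 + 25 B$ ($Y{\left(B,z \right)} = 25 B + 10 = 10 + 25 B$)
$A{\left(J,W \right)} = 585 J + J W$ ($A{\left(J,W \right)} = \left(10 + 25 \cdot 23\right) J + J W = \left(10 + 575\right) J + J W = 585 J + J W$)
$\frac{r{\left(-985 \right)}}{A{\left(q{\left(- \frac{4}{15} + \frac{0}{-9},29 \right)},-775 \right)}} = - \frac{985}{29 \left(585 - 775\right)} = - \frac{985}{29 \left(-190\right)} = - \frac{985}{-5510} = \left(-985\right) \left(- \frac{1}{5510}\right) = \frac{197}{1102}$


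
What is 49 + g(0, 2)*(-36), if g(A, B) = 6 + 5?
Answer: -347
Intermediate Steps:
g(A, B) = 11
49 + g(0, 2)*(-36) = 49 + 11*(-36) = 49 - 396 = -347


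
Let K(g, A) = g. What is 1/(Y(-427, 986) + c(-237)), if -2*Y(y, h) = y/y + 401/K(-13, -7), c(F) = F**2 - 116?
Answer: 13/728883 ≈ 1.7835e-5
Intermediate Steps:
c(F) = -116 + F**2
Y(y, h) = 194/13 (Y(y, h) = -(y/y + 401/(-13))/2 = -(1 + 401*(-1/13))/2 = -(1 - 401/13)/2 = -1/2*(-388/13) = 194/13)
1/(Y(-427, 986) + c(-237)) = 1/(194/13 + (-116 + (-237)**2)) = 1/(194/13 + (-116 + 56169)) = 1/(194/13 + 56053) = 1/(728883/13) = 13/728883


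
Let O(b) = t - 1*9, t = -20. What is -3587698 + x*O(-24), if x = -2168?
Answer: -3524826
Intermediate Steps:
O(b) = -29 (O(b) = -20 - 1*9 = -20 - 9 = -29)
-3587698 + x*O(-24) = -3587698 - 2168*(-29) = -3587698 + 62872 = -3524826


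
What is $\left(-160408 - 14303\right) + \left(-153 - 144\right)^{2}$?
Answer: $-86502$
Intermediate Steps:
$\left(-160408 - 14303\right) + \left(-153 - 144\right)^{2} = \left(-160408 - 14303\right) + \left(-297\right)^{2} = -174711 + 88209 = -86502$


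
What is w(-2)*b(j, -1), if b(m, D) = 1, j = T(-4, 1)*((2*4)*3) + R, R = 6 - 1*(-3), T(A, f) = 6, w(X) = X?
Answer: -2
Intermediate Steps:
R = 9 (R = 6 + 3 = 9)
j = 153 (j = 6*((2*4)*3) + 9 = 6*(8*3) + 9 = 6*24 + 9 = 144 + 9 = 153)
w(-2)*b(j, -1) = -2*1 = -2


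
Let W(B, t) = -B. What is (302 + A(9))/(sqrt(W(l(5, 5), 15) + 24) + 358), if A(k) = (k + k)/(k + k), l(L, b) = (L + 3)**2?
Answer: 54237/64102 - 303*I*sqrt(10)/64102 ≈ 0.8461 - 0.014948*I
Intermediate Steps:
l(L, b) = (3 + L)**2
A(k) = 1 (A(k) = (2*k)/((2*k)) = (2*k)*(1/(2*k)) = 1)
(302 + A(9))/(sqrt(W(l(5, 5), 15) + 24) + 358) = (302 + 1)/(sqrt(-(3 + 5)**2 + 24) + 358) = 303/(sqrt(-1*8**2 + 24) + 358) = 303/(sqrt(-1*64 + 24) + 358) = 303/(sqrt(-64 + 24) + 358) = 303/(sqrt(-40) + 358) = 303/(2*I*sqrt(10) + 358) = 303/(358 + 2*I*sqrt(10))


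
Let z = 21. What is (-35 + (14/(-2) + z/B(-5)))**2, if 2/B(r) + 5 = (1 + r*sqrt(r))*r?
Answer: -1291689/4 - 77175*I*sqrt(5) ≈ -3.2292e+5 - 1.7257e+5*I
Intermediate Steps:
B(r) = 2/(-5 + r*(1 + r**(3/2))) (B(r) = 2/(-5 + (1 + r*sqrt(r))*r) = 2/(-5 + (1 + r**(3/2))*r) = 2/(-5 + r*(1 + r**(3/2))))
(-35 + (14/(-2) + z/B(-5)))**2 = (-35 + (14/(-2) + 21/((2/(-5 - 5 + (-5)**(5/2))))))**2 = (-35 + (14*(-1/2) + 21/((2/(-5 - 5 + 25*I*sqrt(5))))))**2 = (-35 + (-7 + 21/((2/(-10 + 25*I*sqrt(5))))))**2 = (-35 + (-7 + 21*(-5 + 25*I*sqrt(5)/2)))**2 = (-35 + (-7 + (-105 + 525*I*sqrt(5)/2)))**2 = (-35 + (-112 + 525*I*sqrt(5)/2))**2 = (-147 + 525*I*sqrt(5)/2)**2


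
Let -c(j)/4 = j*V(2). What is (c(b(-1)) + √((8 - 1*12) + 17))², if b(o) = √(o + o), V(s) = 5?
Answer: -787 - 40*I*√26 ≈ -787.0 - 203.96*I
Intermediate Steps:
b(o) = √2*√o (b(o) = √(2*o) = √2*√o)
c(j) = -20*j (c(j) = -4*j*5 = -20*j)
(c(b(-1)) + √((8 - 1*12) + 17))² = (-20*√2*√(-1) + √((8 - 1*12) + 17))² = (-20*√2*I + √((8 - 12) + 17))² = (-20*I*√2 + √(-4 + 17))² = (-20*I*√2 + √13)² = (√13 - 20*I*√2)²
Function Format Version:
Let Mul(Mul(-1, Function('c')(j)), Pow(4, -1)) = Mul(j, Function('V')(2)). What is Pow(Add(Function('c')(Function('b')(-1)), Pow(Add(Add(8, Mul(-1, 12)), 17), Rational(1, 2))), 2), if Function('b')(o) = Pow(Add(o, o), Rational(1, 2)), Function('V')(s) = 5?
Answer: Add(-787, Mul(-40, I, Pow(26, Rational(1, 2)))) ≈ Add(-787.00, Mul(-203.96, I))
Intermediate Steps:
Function('b')(o) = Mul(Pow(2, Rational(1, 2)), Pow(o, Rational(1, 2))) (Function('b')(o) = Pow(Mul(2, o), Rational(1, 2)) = Mul(Pow(2, Rational(1, 2)), Pow(o, Rational(1, 2))))
Function('c')(j) = Mul(-20, j) (Function('c')(j) = Mul(-4, Mul(j, 5)) = Mul(-4, Mul(5, j)) = Mul(-20, j))
Pow(Add(Function('c')(Function('b')(-1)), Pow(Add(Add(8, Mul(-1, 12)), 17), Rational(1, 2))), 2) = Pow(Add(Mul(-20, Mul(Pow(2, Rational(1, 2)), Pow(-1, Rational(1, 2)))), Pow(Add(Add(8, Mul(-1, 12)), 17), Rational(1, 2))), 2) = Pow(Add(Mul(-20, Mul(Pow(2, Rational(1, 2)), I)), Pow(Add(Add(8, -12), 17), Rational(1, 2))), 2) = Pow(Add(Mul(-20, Mul(I, Pow(2, Rational(1, 2)))), Pow(Add(-4, 17), Rational(1, 2))), 2) = Pow(Add(Mul(-20, I, Pow(2, Rational(1, 2))), Pow(13, Rational(1, 2))), 2) = Pow(Add(Pow(13, Rational(1, 2)), Mul(-20, I, Pow(2, Rational(1, 2)))), 2)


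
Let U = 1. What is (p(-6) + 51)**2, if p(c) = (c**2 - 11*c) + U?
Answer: 23716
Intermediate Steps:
p(c) = 1 + c**2 - 11*c (p(c) = (c**2 - 11*c) + 1 = 1 + c**2 - 11*c)
(p(-6) + 51)**2 = ((1 + (-6)**2 - 11*(-6)) + 51)**2 = ((1 + 36 + 66) + 51)**2 = (103 + 51)**2 = 154**2 = 23716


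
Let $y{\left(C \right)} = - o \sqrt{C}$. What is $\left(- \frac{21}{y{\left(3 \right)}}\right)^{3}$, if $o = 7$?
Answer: $3 \sqrt{3} \approx 5.1962$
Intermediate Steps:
$y{\left(C \right)} = - 7 \sqrt{C}$ ($y{\left(C \right)} = \left(-1\right) 7 \sqrt{C} = - 7 \sqrt{C}$)
$\left(- \frac{21}{y{\left(3 \right)}}\right)^{3} = \left(- \frac{21}{\left(-7\right) \sqrt{3}}\right)^{3} = \left(- 21 \left(- \frac{\sqrt{3}}{21}\right)\right)^{3} = \left(\sqrt{3}\right)^{3} = 3 \sqrt{3}$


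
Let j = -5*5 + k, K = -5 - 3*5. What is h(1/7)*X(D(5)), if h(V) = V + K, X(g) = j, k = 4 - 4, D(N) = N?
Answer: 3475/7 ≈ 496.43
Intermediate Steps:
K = -20 (K = -5 - 15 = -20)
k = 0
j = -25 (j = -5*5 + 0 = -25 + 0 = -25)
X(g) = -25
h(V) = -20 + V (h(V) = V - 20 = -20 + V)
h(1/7)*X(D(5)) = (-20 + 1/7)*(-25) = (-20 + ⅐)*(-25) = -139/7*(-25) = 3475/7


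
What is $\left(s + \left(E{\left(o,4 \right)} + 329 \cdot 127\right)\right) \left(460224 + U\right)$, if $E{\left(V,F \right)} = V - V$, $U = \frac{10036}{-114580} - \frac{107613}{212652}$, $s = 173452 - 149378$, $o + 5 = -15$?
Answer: $\frac{1864892272823957201}{61529460} \approx 3.0309 \cdot 10^{10}$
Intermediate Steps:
$o = -20$ ($o = -5 - 15 = -20$)
$s = 24074$ ($s = 173452 - 149378 = 24074$)
$U = - \frac{36526447}{61529460}$ ($U = 10036 \left(- \frac{1}{114580}\right) - \frac{1087}{2148} = - \frac{2509}{28645} - \frac{1087}{2148} = - \frac{36526447}{61529460} \approx -0.59364$)
$E{\left(V,F \right)} = 0$
$\left(s + \left(E{\left(o,4 \right)} + 329 \cdot 127\right)\right) \left(460224 + U\right) = \left(24074 + \left(0 + 329 \cdot 127\right)\right) \left(460224 - \frac{36526447}{61529460}\right) = \left(24074 + \left(0 + 41783\right)\right) \frac{28317297672593}{61529460} = \left(24074 + 41783\right) \frac{28317297672593}{61529460} = 65857 \cdot \frac{28317297672593}{61529460} = \frac{1864892272823957201}{61529460}$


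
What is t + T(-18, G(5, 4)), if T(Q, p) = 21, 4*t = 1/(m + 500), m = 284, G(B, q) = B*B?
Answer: 65857/3136 ≈ 21.000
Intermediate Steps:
G(B, q) = B²
t = 1/3136 (t = 1/(4*(284 + 500)) = (¼)/784 = (¼)*(1/784) = 1/3136 ≈ 0.00031888)
t + T(-18, G(5, 4)) = 1/3136 + 21 = 65857/3136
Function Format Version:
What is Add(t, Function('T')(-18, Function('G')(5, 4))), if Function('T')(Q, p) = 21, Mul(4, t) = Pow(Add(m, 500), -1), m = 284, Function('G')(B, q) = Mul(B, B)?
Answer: Rational(65857, 3136) ≈ 21.000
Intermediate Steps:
Function('G')(B, q) = Pow(B, 2)
t = Rational(1, 3136) (t = Mul(Rational(1, 4), Pow(Add(284, 500), -1)) = Mul(Rational(1, 4), Pow(784, -1)) = Mul(Rational(1, 4), Rational(1, 784)) = Rational(1, 3136) ≈ 0.00031888)
Add(t, Function('T')(-18, Function('G')(5, 4))) = Add(Rational(1, 3136), 21) = Rational(65857, 3136)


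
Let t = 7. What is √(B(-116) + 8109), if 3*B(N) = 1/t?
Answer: √3576090/21 ≈ 90.050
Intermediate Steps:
B(N) = 1/21 (B(N) = (⅓)/7 = (⅓)*(⅐) = 1/21)
√(B(-116) + 8109) = √(1/21 + 8109) = √(170290/21) = √3576090/21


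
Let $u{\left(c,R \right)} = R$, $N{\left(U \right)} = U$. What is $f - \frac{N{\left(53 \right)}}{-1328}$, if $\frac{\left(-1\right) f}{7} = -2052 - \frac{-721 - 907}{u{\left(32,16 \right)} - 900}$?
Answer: $\frac{4219456817}{293488} \approx 14377.0$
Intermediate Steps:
$f = \frac{3177293}{221}$ ($f = - 7 \left(-2052 - \frac{-721 - 907}{16 - 900}\right) = - 7 \left(-2052 - - \frac{1628}{-884}\right) = - 7 \left(-2052 - \left(-1628\right) \left(- \frac{1}{884}\right)\right) = - 7 \left(-2052 - \frac{407}{221}\right) = \left(-7\right) \left(- \frac{453899}{221}\right) = \frac{3177293}{221} \approx 14377.0$)
$f - \frac{N{\left(53 \right)}}{-1328} = \frac{3177293}{221} - \frac{53}{-1328} = \frac{3177293}{221} - 53 \left(- \frac{1}{1328}\right) = \frac{3177293}{221} - - \frac{53}{1328} = \frac{3177293}{221} + \frac{53}{1328} = \frac{4219456817}{293488}$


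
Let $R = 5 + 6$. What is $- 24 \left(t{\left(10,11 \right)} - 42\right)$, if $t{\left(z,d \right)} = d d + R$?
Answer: $-2160$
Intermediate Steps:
$R = 11$
$t{\left(z,d \right)} = 11 + d^{2}$ ($t{\left(z,d \right)} = d d + 11 = d^{2} + 11 = 11 + d^{2}$)
$- 24 \left(t{\left(10,11 \right)} - 42\right) = - 24 \left(\left(11 + 11^{2}\right) - 42\right) = - 24 \left(\left(11 + 121\right) - 42\right) = - 24 \left(132 - 42\right) = \left(-24\right) 90 = -2160$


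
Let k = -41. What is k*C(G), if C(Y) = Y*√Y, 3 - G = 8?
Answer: 205*I*√5 ≈ 458.39*I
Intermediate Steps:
G = -5 (G = 3 - 1*8 = 3 - 8 = -5)
C(Y) = Y^(3/2)
k*C(G) = -(-205)*I*√5 = 205*I*√5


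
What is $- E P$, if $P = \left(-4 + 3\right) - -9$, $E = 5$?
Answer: $-40$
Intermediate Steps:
$P = 8$ ($P = -1 + 9 = 8$)
$- E P = \left(-1\right) 5 \cdot 8 = \left(-5\right) 8 = -40$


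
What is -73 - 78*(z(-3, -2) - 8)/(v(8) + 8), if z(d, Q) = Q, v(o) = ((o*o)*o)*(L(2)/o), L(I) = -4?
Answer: -4721/62 ≈ -76.145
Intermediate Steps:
v(o) = -4*o**2 (v(o) = ((o*o)*o)*(-4/o) = (o**2*o)*(-4/o) = o**3*(-4/o) = -4*o**2)
-73 - 78*(z(-3, -2) - 8)/(v(8) + 8) = -73 - 78*(-2 - 8)/(-4*8**2 + 8) = -73 - (-780)/(-4*64 + 8) = -73 - (-780)/(-256 + 8) = -73 - (-780)/(-248) = -73 - (-780)*(-1)/248 = -73 - 78*5/124 = -73 - 195/62 = -4721/62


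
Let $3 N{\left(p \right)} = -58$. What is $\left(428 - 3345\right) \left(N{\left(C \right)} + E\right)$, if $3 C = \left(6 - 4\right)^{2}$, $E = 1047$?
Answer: $- \frac{8993111}{3} \approx -2.9977 \cdot 10^{6}$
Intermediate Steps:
$C = \frac{4}{3}$ ($C = \frac{\left(6 - 4\right)^{2}}{3} = \frac{2^{2}}{3} = \frac{1}{3} \cdot 4 = \frac{4}{3} \approx 1.3333$)
$N{\left(p \right)} = - \frac{58}{3}$ ($N{\left(p \right)} = \frac{1}{3} \left(-58\right) = - \frac{58}{3}$)
$\left(428 - 3345\right) \left(N{\left(C \right)} + E\right) = \left(428 - 3345\right) \left(- \frac{58}{3} + 1047\right) = \left(-2917\right) \frac{3083}{3} = - \frac{8993111}{3}$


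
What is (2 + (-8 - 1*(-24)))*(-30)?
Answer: -540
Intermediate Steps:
(2 + (-8 - 1*(-24)))*(-30) = (2 + (-8 + 24))*(-30) = (2 + 16)*(-30) = 18*(-30) = -540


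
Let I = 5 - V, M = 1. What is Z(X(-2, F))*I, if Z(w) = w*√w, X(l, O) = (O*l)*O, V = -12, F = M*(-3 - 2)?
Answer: -4250*I*√2 ≈ -6010.4*I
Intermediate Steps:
F = -5 (F = 1*(-3 - 2) = 1*(-5) = -5)
X(l, O) = l*O²
Z(w) = w^(3/2)
I = 17 (I = 5 - 1*(-12) = 5 + 12 = 17)
Z(X(-2, F))*I = (-2*(-5)²)^(3/2)*17 = (-2*25)^(3/2)*17 = (-50)^(3/2)*17 = -250*I*√2*17 = -4250*I*√2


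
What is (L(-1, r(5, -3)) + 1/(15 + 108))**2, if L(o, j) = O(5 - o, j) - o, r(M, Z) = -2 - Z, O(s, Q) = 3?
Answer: 243049/15129 ≈ 16.065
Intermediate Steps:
L(o, j) = 3 - o
(L(-1, r(5, -3)) + 1/(15 + 108))**2 = ((3 - 1*(-1)) + 1/(15 + 108))**2 = ((3 + 1) + 1/123)**2 = (4 + 1/123)**2 = (493/123)**2 = 243049/15129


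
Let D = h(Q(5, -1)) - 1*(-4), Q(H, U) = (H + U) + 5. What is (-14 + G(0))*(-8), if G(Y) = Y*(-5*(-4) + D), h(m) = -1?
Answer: 112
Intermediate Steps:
Q(H, U) = 5 + H + U
D = 3 (D = -1 - 1*(-4) = -1 + 4 = 3)
G(Y) = 23*Y (G(Y) = Y*(-5*(-4) + 3) = Y*(20 + 3) = Y*23 = 23*Y)
(-14 + G(0))*(-8) = (-14 + 23*0)*(-8) = (-14 + 0)*(-8) = -14*(-8) = 112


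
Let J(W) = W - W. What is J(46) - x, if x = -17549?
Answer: 17549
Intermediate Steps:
J(W) = 0
J(46) - x = 0 - 1*(-17549) = 0 + 17549 = 17549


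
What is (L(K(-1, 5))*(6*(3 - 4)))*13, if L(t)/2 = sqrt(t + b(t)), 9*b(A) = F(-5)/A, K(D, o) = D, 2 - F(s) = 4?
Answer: -52*I*sqrt(7) ≈ -137.58*I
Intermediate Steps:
F(s) = -2 (F(s) = 2 - 1*4 = 2 - 4 = -2)
b(A) = -2/(9*A) (b(A) = (-2/A)/9 = -2/(9*A))
L(t) = 2*sqrt(t - 2/(9*t))
(L(K(-1, 5))*(6*(3 - 4)))*13 = ((2*sqrt(-2/(-1) + 9*(-1))/3)*(6*(3 - 4)))*13 = ((2*sqrt(-2*(-1) - 9)/3)*(6*(-1)))*13 = ((2*sqrt(2 - 9)/3)*(-6))*13 = ((2*sqrt(-7)/3)*(-6))*13 = ((2*(I*sqrt(7))/3)*(-6))*13 = ((2*I*sqrt(7)/3)*(-6))*13 = -4*I*sqrt(7)*13 = -52*I*sqrt(7)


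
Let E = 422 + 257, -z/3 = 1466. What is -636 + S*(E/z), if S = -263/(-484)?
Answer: -1353988529/2128632 ≈ -636.08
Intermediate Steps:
S = 263/484 (S = -263*(-1/484) = 263/484 ≈ 0.54339)
z = -4398 (z = -3*1466 = -4398)
E = 679
-636 + S*(E/z) = -636 + 263*(679/(-4398))/484 = -636 + 263*(679*(-1/4398))/484 = -636 + (263/484)*(-679/4398) = -636 - 178577/2128632 = -1353988529/2128632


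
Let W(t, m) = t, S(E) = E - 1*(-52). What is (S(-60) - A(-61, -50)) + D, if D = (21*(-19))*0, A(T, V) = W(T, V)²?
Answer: -3729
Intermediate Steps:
S(E) = 52 + E (S(E) = E + 52 = 52 + E)
A(T, V) = T²
D = 0 (D = -399*0 = 0)
(S(-60) - A(-61, -50)) + D = ((52 - 60) - 1*(-61)²) + 0 = (-8 - 1*3721) + 0 = (-8 - 3721) + 0 = -3729 + 0 = -3729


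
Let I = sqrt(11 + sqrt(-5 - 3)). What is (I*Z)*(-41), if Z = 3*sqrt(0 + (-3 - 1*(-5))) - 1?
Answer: sqrt(11 + 2*I*sqrt(2))*(41 - 123*sqrt(2)) ≈ -444.51 - 56.234*I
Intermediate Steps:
I = sqrt(11 + 2*I*sqrt(2)) (I = sqrt(11 + sqrt(-8)) = sqrt(11 + 2*I*sqrt(2)) ≈ 3.3435 + 0.42298*I)
Z = -1 + 3*sqrt(2) (Z = 3*sqrt(0 + (-3 + 5)) - 1 = 3*sqrt(0 + 2) - 1 = 3*sqrt(2) - 1 = -1 + 3*sqrt(2) ≈ 3.2426)
(I*Z)*(-41) = (sqrt(11 + 2*I*sqrt(2))*(-1 + 3*sqrt(2)))*(-41) = -41*sqrt(11 + 2*I*sqrt(2))*(-1 + 3*sqrt(2))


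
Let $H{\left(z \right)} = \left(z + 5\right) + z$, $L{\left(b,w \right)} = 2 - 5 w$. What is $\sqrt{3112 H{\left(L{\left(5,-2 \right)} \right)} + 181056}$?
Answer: $2 \sqrt{67826} \approx 520.87$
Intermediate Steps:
$H{\left(z \right)} = 5 + 2 z$ ($H{\left(z \right)} = \left(5 + z\right) + z = 5 + 2 z$)
$\sqrt{3112 H{\left(L{\left(5,-2 \right)} \right)} + 181056} = \sqrt{3112 \left(5 + 2 \left(2 - -10\right)\right) + 181056} = \sqrt{3112 \left(5 + 2 \left(2 + 10\right)\right) + 181056} = \sqrt{3112 \left(5 + 2 \cdot 12\right) + 181056} = \sqrt{3112 \left(5 + 24\right) + 181056} = \sqrt{3112 \cdot 29 + 181056} = \sqrt{90248 + 181056} = \sqrt{271304} = 2 \sqrt{67826}$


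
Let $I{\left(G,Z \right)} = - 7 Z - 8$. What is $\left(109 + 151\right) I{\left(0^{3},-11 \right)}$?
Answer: $17940$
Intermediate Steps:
$I{\left(G,Z \right)} = -8 - 7 Z$
$\left(109 + 151\right) I{\left(0^{3},-11 \right)} = \left(109 + 151\right) \left(-8 - -77\right) = 260 \left(-8 + 77\right) = 260 \cdot 69 = 17940$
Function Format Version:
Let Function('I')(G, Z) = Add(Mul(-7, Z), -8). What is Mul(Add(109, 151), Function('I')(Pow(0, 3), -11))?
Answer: 17940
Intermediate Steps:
Function('I')(G, Z) = Add(-8, Mul(-7, Z))
Mul(Add(109, 151), Function('I')(Pow(0, 3), -11)) = Mul(Add(109, 151), Add(-8, Mul(-7, -11))) = Mul(260, Add(-8, 77)) = Mul(260, 69) = 17940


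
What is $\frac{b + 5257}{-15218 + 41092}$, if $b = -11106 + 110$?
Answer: $- \frac{5739}{25874} \approx -0.22181$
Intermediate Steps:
$b = -10996$
$\frac{b + 5257}{-15218 + 41092} = \frac{-10996 + 5257}{-15218 + 41092} = - \frac{5739}{25874}$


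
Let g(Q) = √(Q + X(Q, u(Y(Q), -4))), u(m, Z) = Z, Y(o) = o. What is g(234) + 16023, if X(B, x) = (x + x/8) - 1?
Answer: 16023 + √914/2 ≈ 16038.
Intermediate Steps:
X(B, x) = -1 + 9*x/8 (X(B, x) = (x + x*(⅛)) - 1 = (x + x/8) - 1 = 9*x/8 - 1 = -1 + 9*x/8)
g(Q) = √(-11/2 + Q) (g(Q) = √(Q + (-1 + (9/8)*(-4))) = √(Q + (-1 - 9/2)) = √(Q - 11/2) = √(-11/2 + Q))
g(234) + 16023 = √(-22 + 4*234)/2 + 16023 = √(-22 + 936)/2 + 16023 = √914/2 + 16023 = 16023 + √914/2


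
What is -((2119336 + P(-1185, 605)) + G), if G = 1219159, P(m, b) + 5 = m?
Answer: -3337305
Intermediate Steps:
P(m, b) = -5 + m
-((2119336 + P(-1185, 605)) + G) = -((2119336 + (-5 - 1185)) + 1219159) = -((2119336 - 1190) + 1219159) = -(2118146 + 1219159) = -1*3337305 = -3337305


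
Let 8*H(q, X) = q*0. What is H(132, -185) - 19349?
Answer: -19349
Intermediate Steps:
H(q, X) = 0 (H(q, X) = (q*0)/8 = (⅛)*0 = 0)
H(132, -185) - 19349 = 0 - 19349 = -19349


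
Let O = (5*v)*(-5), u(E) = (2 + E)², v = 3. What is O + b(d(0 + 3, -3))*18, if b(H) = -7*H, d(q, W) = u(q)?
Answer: -3225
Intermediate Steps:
d(q, W) = (2 + q)²
O = -75 (O = (5*3)*(-5) = 15*(-5) = -75)
O + b(d(0 + 3, -3))*18 = -75 - 7*(2 + (0 + 3))²*18 = -75 - 7*(2 + 3)²*18 = -75 - 7*5²*18 = -75 - 7*25*18 = -75 - 175*18 = -75 - 3150 = -3225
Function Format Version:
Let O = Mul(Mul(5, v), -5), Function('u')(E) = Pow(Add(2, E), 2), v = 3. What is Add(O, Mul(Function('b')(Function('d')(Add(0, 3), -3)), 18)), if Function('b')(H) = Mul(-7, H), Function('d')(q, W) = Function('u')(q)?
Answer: -3225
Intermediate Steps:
Function('d')(q, W) = Pow(Add(2, q), 2)
O = -75 (O = Mul(Mul(5, 3), -5) = Mul(15, -5) = -75)
Add(O, Mul(Function('b')(Function('d')(Add(0, 3), -3)), 18)) = Add(-75, Mul(Mul(-7, Pow(Add(2, Add(0, 3)), 2)), 18)) = Add(-75, Mul(Mul(-7, Pow(Add(2, 3), 2)), 18)) = Add(-75, Mul(Mul(-7, Pow(5, 2)), 18)) = Add(-75, Mul(Mul(-7, 25), 18)) = Add(-75, Mul(-175, 18)) = Add(-75, -3150) = -3225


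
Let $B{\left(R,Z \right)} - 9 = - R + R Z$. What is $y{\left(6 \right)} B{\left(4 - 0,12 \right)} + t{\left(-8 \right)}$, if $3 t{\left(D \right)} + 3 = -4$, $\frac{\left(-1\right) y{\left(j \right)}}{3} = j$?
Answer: $- \frac{2869}{3} \approx -956.33$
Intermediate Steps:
$y{\left(j \right)} = - 3 j$
$B{\left(R,Z \right)} = 9 - R + R Z$ ($B{\left(R,Z \right)} = 9 + \left(- R + R Z\right) = 9 - R + R Z$)
$t{\left(D \right)} = - \frac{7}{3}$ ($t{\left(D \right)} = -1 + \frac{1}{3} \left(-4\right) = -1 - \frac{4}{3} = - \frac{7}{3}$)
$y{\left(6 \right)} B{\left(4 - 0,12 \right)} + t{\left(-8 \right)} = \left(-3\right) 6 \left(9 - \left(4 - 0\right) + \left(4 - 0\right) 12\right) - \frac{7}{3} = - 18 \left(9 - \left(4 + 0\right) + \left(4 + 0\right) 12\right) - \frac{7}{3} = - 18 \left(9 - 4 + 4 \cdot 12\right) - \frac{7}{3} = - 18 \left(9 - 4 + 48\right) - \frac{7}{3} = \left(-18\right) 53 - \frac{7}{3} = -954 - \frac{7}{3} = - \frac{2869}{3}$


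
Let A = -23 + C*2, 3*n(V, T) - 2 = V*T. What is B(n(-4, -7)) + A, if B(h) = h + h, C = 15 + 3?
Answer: 33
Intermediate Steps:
n(V, T) = 2/3 + T*V/3 (n(V, T) = 2/3 + (V*T)/3 = 2/3 + (T*V)/3 = 2/3 + T*V/3)
C = 18
B(h) = 2*h
A = 13 (A = -23 + 18*2 = -23 + 36 = 13)
B(n(-4, -7)) + A = 2*(2/3 + (1/3)*(-7)*(-4)) + 13 = 2*(2/3 + 28/3) + 13 = 2*10 + 13 = 20 + 13 = 33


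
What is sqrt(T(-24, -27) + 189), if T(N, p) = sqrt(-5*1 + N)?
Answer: sqrt(189 + I*sqrt(29)) ≈ 13.749 + 0.1958*I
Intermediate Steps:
T(N, p) = sqrt(-5 + N)
sqrt(T(-24, -27) + 189) = sqrt(sqrt(-5 - 24) + 189) = sqrt(sqrt(-29) + 189) = sqrt(I*sqrt(29) + 189) = sqrt(189 + I*sqrt(29))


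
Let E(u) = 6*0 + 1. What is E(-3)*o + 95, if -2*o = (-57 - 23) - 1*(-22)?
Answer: 124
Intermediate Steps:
E(u) = 1 (E(u) = 0 + 1 = 1)
o = 29 (o = -((-57 - 23) - 1*(-22))/2 = -(-80 + 22)/2 = -½*(-58) = 29)
E(-3)*o + 95 = 1*29 + 95 = 29 + 95 = 124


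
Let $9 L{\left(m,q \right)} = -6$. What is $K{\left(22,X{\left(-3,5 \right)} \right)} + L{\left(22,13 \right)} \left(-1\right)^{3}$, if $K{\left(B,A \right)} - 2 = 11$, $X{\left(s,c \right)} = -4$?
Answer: $\frac{41}{3} \approx 13.667$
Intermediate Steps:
$L{\left(m,q \right)} = - \frac{2}{3}$ ($L{\left(m,q \right)} = \frac{1}{9} \left(-6\right) = - \frac{2}{3}$)
$K{\left(B,A \right)} = 13$ ($K{\left(B,A \right)} = 2 + 11 = 13$)
$K{\left(22,X{\left(-3,5 \right)} \right)} + L{\left(22,13 \right)} \left(-1\right)^{3} = 13 - \frac{2 \left(-1\right)^{3}}{3} = 13 - - \frac{2}{3} = 13 + \frac{2}{3} = \frac{41}{3}$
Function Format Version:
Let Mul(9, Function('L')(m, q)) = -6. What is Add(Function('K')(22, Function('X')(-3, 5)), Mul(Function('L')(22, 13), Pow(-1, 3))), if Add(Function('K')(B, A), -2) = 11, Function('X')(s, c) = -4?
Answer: Rational(41, 3) ≈ 13.667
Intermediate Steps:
Function('L')(m, q) = Rational(-2, 3) (Function('L')(m, q) = Mul(Rational(1, 9), -6) = Rational(-2, 3))
Function('K')(B, A) = 13 (Function('K')(B, A) = Add(2, 11) = 13)
Add(Function('K')(22, Function('X')(-3, 5)), Mul(Function('L')(22, 13), Pow(-1, 3))) = Add(13, Mul(Rational(-2, 3), Pow(-1, 3))) = Add(13, Mul(Rational(-2, 3), -1)) = Add(13, Rational(2, 3)) = Rational(41, 3)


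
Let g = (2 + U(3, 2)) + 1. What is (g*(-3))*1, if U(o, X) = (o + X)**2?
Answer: -84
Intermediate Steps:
U(o, X) = (X + o)**2
g = 28 (g = (2 + (2 + 3)**2) + 1 = (2 + 5**2) + 1 = (2 + 25) + 1 = 27 + 1 = 28)
(g*(-3))*1 = (28*(-3))*1 = -84*1 = -84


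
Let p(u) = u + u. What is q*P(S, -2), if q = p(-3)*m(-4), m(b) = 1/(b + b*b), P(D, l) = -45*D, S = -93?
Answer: -4185/2 ≈ -2092.5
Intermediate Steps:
p(u) = 2*u
m(b) = 1/(b + b**2)
q = -1/2 (q = (2*(-3))*(1/((-4)*(1 - 4))) = -(-3)/(2*(-3)) = -(-3)*(-1)/(2*3) = -6*1/12 = -1/2 ≈ -0.50000)
q*P(S, -2) = -(-45)*(-93)/2 = -1/2*4185 = -4185/2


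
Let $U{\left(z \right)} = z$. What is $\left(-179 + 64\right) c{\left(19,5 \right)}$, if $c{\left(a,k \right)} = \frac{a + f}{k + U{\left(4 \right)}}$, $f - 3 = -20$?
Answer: $- \frac{230}{9} \approx -25.556$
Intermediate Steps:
$f = -17$ ($f = 3 - 20 = -17$)
$c{\left(a,k \right)} = \frac{-17 + a}{4 + k}$ ($c{\left(a,k \right)} = \frac{a - 17}{k + 4} = \frac{-17 + a}{4 + k}$)
$\left(-179 + 64\right) c{\left(19,5 \right)} = \left(-179 + 64\right) \frac{-17 + 19}{4 + 5} = - 115 \cdot \frac{1}{9} \cdot 2 = \left(-115\right) \frac{2}{9} = - \frac{230}{9}$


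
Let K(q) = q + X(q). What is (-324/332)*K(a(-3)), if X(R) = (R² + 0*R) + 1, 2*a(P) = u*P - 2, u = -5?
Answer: -16119/332 ≈ -48.551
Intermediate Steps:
a(P) = -1 - 5*P/2 (a(P) = (-5*P - 2)/2 = (-2 - 5*P)/2 = -1 - 5*P/2)
X(R) = 1 + R² (X(R) = (R² + 0) + 1 = R² + 1 = 1 + R²)
K(q) = 1 + q + q² (K(q) = q + (1 + q²) = 1 + q + q²)
(-324/332)*K(a(-3)) = (-324/332)*(1 + (-1 - 5/2*(-3)) + (-1 - 5/2*(-3))²) = (-324*1/332)*(1 + (-1 + 15/2) + (-1 + 15/2)²) = -81*(1 + 13/2 + (13/2)²)/83 = -81*(1 + 13/2 + 169/4)/83 = -81/83*199/4 = -16119/332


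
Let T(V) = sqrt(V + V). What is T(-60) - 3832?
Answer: -3832 + 2*I*sqrt(30) ≈ -3832.0 + 10.954*I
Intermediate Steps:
T(V) = sqrt(2)*sqrt(V) (T(V) = sqrt(2*V) = sqrt(2)*sqrt(V))
T(-60) - 3832 = sqrt(2)*sqrt(-60) - 3832 = sqrt(2)*(2*I*sqrt(15)) - 3832 = 2*I*sqrt(30) - 3832 = -3832 + 2*I*sqrt(30)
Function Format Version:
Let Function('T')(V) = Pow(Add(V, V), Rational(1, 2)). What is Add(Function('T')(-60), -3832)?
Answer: Add(-3832, Mul(2, I, Pow(30, Rational(1, 2)))) ≈ Add(-3832.0, Mul(10.954, I))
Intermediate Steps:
Function('T')(V) = Mul(Pow(2, Rational(1, 2)), Pow(V, Rational(1, 2))) (Function('T')(V) = Pow(Mul(2, V), Rational(1, 2)) = Mul(Pow(2, Rational(1, 2)), Pow(V, Rational(1, 2))))
Add(Function('T')(-60), -3832) = Add(Mul(Pow(2, Rational(1, 2)), Pow(-60, Rational(1, 2))), -3832) = Add(Mul(Pow(2, Rational(1, 2)), Mul(2, I, Pow(15, Rational(1, 2)))), -3832) = Add(Mul(2, I, Pow(30, Rational(1, 2))), -3832) = Add(-3832, Mul(2, I, Pow(30, Rational(1, 2))))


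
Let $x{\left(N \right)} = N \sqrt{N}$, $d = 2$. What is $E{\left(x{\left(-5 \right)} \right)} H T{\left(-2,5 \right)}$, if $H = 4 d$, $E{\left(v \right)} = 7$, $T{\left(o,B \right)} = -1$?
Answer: $-56$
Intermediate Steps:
$x{\left(N \right)} = N^{\frac{3}{2}}$
$H = 8$ ($H = 4 \cdot 2 = 8$)
$E{\left(x{\left(-5 \right)} \right)} H T{\left(-2,5 \right)} = 7 \cdot 8 \left(-1\right) = 56 \left(-1\right) = -56$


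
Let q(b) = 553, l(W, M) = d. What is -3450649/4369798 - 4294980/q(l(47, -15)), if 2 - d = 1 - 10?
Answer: -18770103222937/2416498294 ≈ -7767.5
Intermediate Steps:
d = 11 (d = 2 - (1 - 10) = 2 - 1*(-9) = 2 + 9 = 11)
l(W, M) = 11
-3450649/4369798 - 4294980/q(l(47, -15)) = -3450649/4369798 - 4294980/553 = -18770103222937/2416498294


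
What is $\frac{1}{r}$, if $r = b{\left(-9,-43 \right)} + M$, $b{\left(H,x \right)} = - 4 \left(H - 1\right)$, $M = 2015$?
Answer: $\frac{1}{2055} \approx 0.00048662$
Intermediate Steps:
$b{\left(H,x \right)} = 4 - 4 H$ ($b{\left(H,x \right)} = - 4 \left(-1 + H\right) = 4 - 4 H$)
$r = 2055$ ($r = \left(4 - -36\right) + 2015 = \left(4 + 36\right) + 2015 = 40 + 2015 = 2055$)
$\frac{1}{r} = \frac{1}{2055}$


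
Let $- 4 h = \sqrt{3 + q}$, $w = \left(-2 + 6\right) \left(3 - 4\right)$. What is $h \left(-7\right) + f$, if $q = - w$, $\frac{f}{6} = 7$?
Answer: $42 + \frac{7 \sqrt{7}}{4} \approx 46.63$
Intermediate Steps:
$f = 42$ ($f = 6 \cdot 7 = 42$)
$w = -4$ ($w = 4 \left(-1\right) = -4$)
$q = 4$ ($q = \left(-1\right) \left(-4\right) = 4$)
$h = - \frac{\sqrt{7}}{4}$ ($h = - \frac{\sqrt{3 + 4}}{4} = - \frac{\sqrt{7}}{4} \approx -0.66144$)
$h \left(-7\right) + f = - \frac{\sqrt{7}}{4} \left(-7\right) + 42 = \frac{7 \sqrt{7}}{4} + 42 = 42 + \frac{7 \sqrt{7}}{4}$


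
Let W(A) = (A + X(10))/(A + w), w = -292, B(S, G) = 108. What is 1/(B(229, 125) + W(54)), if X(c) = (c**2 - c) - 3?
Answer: 238/25563 ≈ 0.0093103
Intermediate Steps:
X(c) = -3 + c**2 - c
W(A) = (87 + A)/(-292 + A) (W(A) = (A + (-3 + 10**2 - 1*10))/(A - 292) = (A + (-3 + 100 - 10))/(-292 + A) = (A + 87)/(-292 + A) = (87 + A)/(-292 + A))
1/(B(229, 125) + W(54)) = 1/(108 + (87 + 54)/(-292 + 54)) = 1/(108 + 141/(-238)) = 1/(108 - 1/238*141) = 1/(108 - 141/238) = 1/(25563/238) = 238/25563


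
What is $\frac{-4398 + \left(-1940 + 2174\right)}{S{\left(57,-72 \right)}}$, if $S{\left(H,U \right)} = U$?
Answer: $\frac{347}{6} \approx 57.833$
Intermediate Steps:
$\frac{-4398 + \left(-1940 + 2174\right)}{S{\left(57,-72 \right)}} = \frac{-4398 + \left(-1940 + 2174\right)}{-72} = \left(-4398 + 234\right) \left(- \frac{1}{72}\right) = \left(-4164\right) \left(- \frac{1}{72}\right) = \frac{347}{6}$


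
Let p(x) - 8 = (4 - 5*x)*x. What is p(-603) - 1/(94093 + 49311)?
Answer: -261059668397/143404 ≈ -1.8204e+6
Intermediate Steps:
p(x) = 8 + x*(4 - 5*x) (p(x) = 8 + (4 - 5*x)*x = 8 + x*(4 - 5*x))
p(-603) - 1/(94093 + 49311) = (8 - 5*(-603)² + 4*(-603)) - 1/(94093 + 49311) = (8 - 5*363609 - 2412) - 1/143404 = (8 - 1818045 - 2412) - 1*1/143404 = -1820449 - 1/143404 = -261059668397/143404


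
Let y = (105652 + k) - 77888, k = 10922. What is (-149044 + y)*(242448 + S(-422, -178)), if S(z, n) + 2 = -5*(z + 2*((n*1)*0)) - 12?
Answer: -26987386752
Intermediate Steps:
S(z, n) = -14 - 5*z (S(z, n) = -2 + (-5*(z + 2*((n*1)*0)) - 12) = -2 + (-5*(z + 2*(n*0)) - 12) = -2 + (-5*(z + 2*0) - 12) = -2 + (-5*(z + 0) - 12) = -2 + (-5*z - 12) = -2 + (-12 - 5*z) = -14 - 5*z)
y = 38686 (y = (105652 + 10922) - 77888 = 116574 - 77888 = 38686)
(-149044 + y)*(242448 + S(-422, -178)) = (-149044 + 38686)*(242448 + (-14 - 5*(-422))) = -110358*(242448 + (-14 + 2110)) = -110358*(242448 + 2096) = -110358*244544 = -26987386752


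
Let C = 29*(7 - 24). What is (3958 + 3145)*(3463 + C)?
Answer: 21095910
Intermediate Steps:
C = -493 (C = 29*(-17) = -493)
(3958 + 3145)*(3463 + C) = (3958 + 3145)*(3463 - 493) = 7103*2970 = 21095910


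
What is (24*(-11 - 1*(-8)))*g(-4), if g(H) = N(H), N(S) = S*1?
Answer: 288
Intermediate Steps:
N(S) = S
g(H) = H
(24*(-11 - 1*(-8)))*g(-4) = (24*(-11 - 1*(-8)))*(-4) = (24*(-11 + 8))*(-4) = (24*(-3))*(-4) = -72*(-4) = 288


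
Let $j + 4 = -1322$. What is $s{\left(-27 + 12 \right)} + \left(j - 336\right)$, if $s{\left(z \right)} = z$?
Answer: $-1677$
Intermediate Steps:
$j = -1326$ ($j = -4 - 1322 = -1326$)
$s{\left(-27 + 12 \right)} + \left(j - 336\right) = \left(-27 + 12\right) - 1662 = -15 - 1662 = -1677$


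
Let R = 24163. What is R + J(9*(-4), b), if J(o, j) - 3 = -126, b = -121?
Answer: 24040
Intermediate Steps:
J(o, j) = -123 (J(o, j) = 3 - 126 = -123)
R + J(9*(-4), b) = 24163 - 123 = 24040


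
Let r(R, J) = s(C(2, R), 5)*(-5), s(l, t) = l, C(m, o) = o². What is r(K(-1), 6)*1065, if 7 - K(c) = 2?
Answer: -133125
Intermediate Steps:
K(c) = 5 (K(c) = 7 - 1*2 = 7 - 2 = 5)
r(R, J) = -5*R² (r(R, J) = R²*(-5) = -5*R²)
r(K(-1), 6)*1065 = -5*5²*1065 = -5*25*1065 = -125*1065 = -133125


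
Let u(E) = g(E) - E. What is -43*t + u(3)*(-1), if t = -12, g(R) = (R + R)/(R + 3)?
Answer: 518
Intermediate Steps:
g(R) = 2*R/(3 + R) (g(R) = (2*R)/(3 + R) = 2*R/(3 + R))
u(E) = -E + 2*E/(3 + E) (u(E) = 2*E/(3 + E) - E = -E + 2*E/(3 + E))
-43*t + u(3)*(-1) = -43*(-12) + (3*(-1 - 1*3)/(3 + 3))*(-1) = 516 + (3*(-1 - 3)/6)*(-1) = 516 + (3*(⅙)*(-4))*(-1) = 516 - 2*(-1) = 516 + 2 = 518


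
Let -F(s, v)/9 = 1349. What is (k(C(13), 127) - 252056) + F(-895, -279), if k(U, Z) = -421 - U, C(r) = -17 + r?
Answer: -264614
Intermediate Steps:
F(s, v) = -12141 (F(s, v) = -9*1349 = -12141)
(k(C(13), 127) - 252056) + F(-895, -279) = ((-421 - (-17 + 13)) - 252056) - 12141 = ((-421 - 1*(-4)) - 252056) - 12141 = ((-421 + 4) - 252056) - 12141 = (-417 - 252056) - 12141 = -252473 - 12141 = -264614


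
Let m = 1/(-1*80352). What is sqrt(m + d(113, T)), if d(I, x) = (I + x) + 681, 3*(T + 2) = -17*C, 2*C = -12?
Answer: sqrt(4114986562)/2232 ≈ 28.740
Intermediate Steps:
C = -6 (C = (1/2)*(-12) = -6)
T = 32 (T = -2 + (-17*(-6))/3 = -2 + (1/3)*102 = -2 + 34 = 32)
d(I, x) = 681 + I + x
m = -1/80352 (m = 1/(-80352) = -1/80352 ≈ -1.2445e-5)
sqrt(m + d(113, T)) = sqrt(-1/80352 + (681 + 113 + 32)) = sqrt(-1/80352 + 826) = sqrt(66370751/80352) = sqrt(4114986562)/2232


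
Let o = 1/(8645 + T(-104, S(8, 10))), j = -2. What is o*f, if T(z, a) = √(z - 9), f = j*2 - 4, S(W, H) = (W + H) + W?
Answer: -34580/37368069 + 4*I*√113/37368069 ≈ -0.00092539 + 1.1379e-6*I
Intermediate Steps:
S(W, H) = H + 2*W (S(W, H) = (H + W) + W = H + 2*W)
f = -8 (f = -2*2 - 4 = -4 - 4 = -8)
T(z, a) = √(-9 + z)
o = 1/(8645 + I*√113) (o = 1/(8645 + √(-9 - 104)) = 1/(8645 + √(-113)) = 1/(8645 + I*√113) ≈ 0.00011567 - 1.422e-7*I)
o*f = (8645/74736138 - I*√113/74736138)*(-8) = -34580/37368069 + 4*I*√113/37368069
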